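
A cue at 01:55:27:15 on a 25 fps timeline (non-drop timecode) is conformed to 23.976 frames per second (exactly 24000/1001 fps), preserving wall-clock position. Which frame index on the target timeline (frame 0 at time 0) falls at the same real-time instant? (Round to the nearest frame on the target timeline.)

frame 166096

Source frame index: (1×3600 + 55×60 + 27) × 25 + 15 = 173190.
Real time: 173190 / (25) = 34638/5 s.
Target frame: (34638/5) × (24000/1001) = 166262400/1001 ≈ 166096.304 → 166096.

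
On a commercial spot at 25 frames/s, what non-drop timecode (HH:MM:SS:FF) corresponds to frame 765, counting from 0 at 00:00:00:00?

00:00:30:15

765 ÷ 25 = 30 full seconds, remainder 15 frames.
30 s = 0 h 0 min 30 s.
Timecode: 00:00:30:15.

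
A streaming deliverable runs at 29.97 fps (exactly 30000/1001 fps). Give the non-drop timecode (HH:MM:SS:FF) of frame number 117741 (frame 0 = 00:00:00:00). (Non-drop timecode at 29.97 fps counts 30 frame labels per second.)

117741 ÷ 30 = 3924 full seconds, remainder 21 frames.
3924 s = 1 h 5 min 24 s.
Timecode: 01:05:24:21.

01:05:24:21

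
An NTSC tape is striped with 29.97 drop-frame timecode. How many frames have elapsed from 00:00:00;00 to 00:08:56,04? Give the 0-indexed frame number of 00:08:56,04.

16068

Complete 10-minute blocks: 0, each 17982 frames → 0.
Remaining 8 whole minutes in the current block: 1800 + 7 × 1798 = 14386 frames.
Within the current minute: 56 × 30 + 4 − 2 = 1682 (labels ;00/;01 skipped at this minute). Total = 0 + 14386 + 1682 = 16068.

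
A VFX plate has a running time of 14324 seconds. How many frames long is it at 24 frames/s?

Frames = 14324 × 24 = 343776.

343776 frames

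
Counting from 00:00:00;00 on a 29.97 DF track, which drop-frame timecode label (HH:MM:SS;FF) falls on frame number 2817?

00:01:33;29

Ten DF minutes hold 17982 frames, so frame 2817 lies in block 0 (frames 0–17981) with 2817 frames into that block.
The block's first minute is 1800 frames and the rest 1798 each; 2817 frames reaches minute 1, so 0 × 18 + 1 × 2 = 2 labels have been skipped so far.
Adding those back, label number 2817 + 2 = 2819 at 30 labels/s is 93 s + 29 f = 0 h 1 min 33 s frame 29, i.e. 00:01:33;29.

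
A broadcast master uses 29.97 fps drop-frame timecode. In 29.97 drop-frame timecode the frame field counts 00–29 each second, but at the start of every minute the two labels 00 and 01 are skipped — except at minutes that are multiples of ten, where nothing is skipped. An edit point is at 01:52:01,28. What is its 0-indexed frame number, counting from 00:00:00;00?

Complete 10-minute blocks: 11, each 17982 frames → 197802.
Remaining 2 whole minutes in the current block: 1800 + 1 × 1798 = 3598 frames.
Within the current minute: 1 × 30 + 28 − 2 = 56 (labels ;00/;01 skipped at this minute). Total = 197802 + 3598 + 56 = 201456.

201456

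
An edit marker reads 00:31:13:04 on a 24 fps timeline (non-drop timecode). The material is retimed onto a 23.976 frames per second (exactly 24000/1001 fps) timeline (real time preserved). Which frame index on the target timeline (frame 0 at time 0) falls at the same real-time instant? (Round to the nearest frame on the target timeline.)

frame 44911

Source frame index: (0×3600 + 31×60 + 13) × 24 + 4 = 44956.
Real time: 44956 / (24) = 11239/6 s.
Target frame: (11239/6) × (24000/1001) = 44956000/1001 ≈ 44911.089 → 44911.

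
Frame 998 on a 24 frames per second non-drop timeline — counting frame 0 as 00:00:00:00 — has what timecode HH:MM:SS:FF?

00:00:41:14

998 ÷ 24 = 41 full seconds, remainder 14 frames.
41 s = 0 h 0 min 41 s.
Timecode: 00:00:41:14.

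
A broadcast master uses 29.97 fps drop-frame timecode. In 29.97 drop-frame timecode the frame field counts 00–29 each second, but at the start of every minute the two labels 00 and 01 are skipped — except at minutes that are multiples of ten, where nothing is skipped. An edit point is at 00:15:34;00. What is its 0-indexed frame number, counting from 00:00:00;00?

As if non-drop at 30 labels/s: (0 × 3600 + 15 × 60 + 34) × 30 + 0 = 28020.
Minute boundaries passed: 15; those not divisible by 10: 15 − 1 = 14; dropped labels = 2 × 14 = 28.
Actual frame index = 28020 − 28 = 27992.

27992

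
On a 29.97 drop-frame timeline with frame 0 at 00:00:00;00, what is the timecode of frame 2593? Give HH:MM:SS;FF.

00:01:26;15

Ten DF minutes hold 17982 frames, so frame 2593 lies in block 0 (frames 0–17981) with 2593 frames into that block.
The block's first minute is 1800 frames and the rest 1798 each; 2593 frames reaches minute 1, so 0 × 18 + 1 × 2 = 2 labels have been skipped so far.
Adding those back, label number 2593 + 2 = 2595 at 30 labels/s is 86 s + 15 f = 0 h 1 min 26 s frame 15, i.e. 00:01:26;15.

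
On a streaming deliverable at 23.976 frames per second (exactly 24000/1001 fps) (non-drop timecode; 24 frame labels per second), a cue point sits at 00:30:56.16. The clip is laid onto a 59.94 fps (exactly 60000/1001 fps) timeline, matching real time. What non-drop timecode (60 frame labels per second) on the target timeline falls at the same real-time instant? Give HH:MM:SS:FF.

Source frame index: (0×3600 + 30×60 + 56) × 24 + 16 = 44560.
Real time: 44560 / (24000/1001) = 557557/300 s.
Target frame: (557557/300) × (60000/1001) = 111400.
At 60 labels/s: frame 111400 → 00:30:56:40.

00:30:56:40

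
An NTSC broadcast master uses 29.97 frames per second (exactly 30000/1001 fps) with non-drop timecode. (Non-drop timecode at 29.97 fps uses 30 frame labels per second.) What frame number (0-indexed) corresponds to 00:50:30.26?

Total seconds to the label: (0 × 3600 + 50 × 60 + 30) = 3030.
Frame index = 3030 × 30 + 26 = 90926.

90926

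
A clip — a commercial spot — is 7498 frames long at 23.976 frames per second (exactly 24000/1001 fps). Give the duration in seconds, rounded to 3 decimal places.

312.729 seconds

Running time = 7498 × 1001/24000 = 3752749/12000 s ≈ 312.729 s.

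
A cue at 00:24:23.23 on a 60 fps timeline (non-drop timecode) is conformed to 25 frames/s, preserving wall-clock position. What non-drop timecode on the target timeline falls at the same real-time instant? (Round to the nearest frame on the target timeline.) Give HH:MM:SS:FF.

00:24:23:10

Source frame index: (0×3600 + 24×60 + 23) × 60 + 23 = 87803.
Real time: 87803 / (60) = 87803/60 s.
Target frame: (87803/60) × (25) = 439015/12 ≈ 36584.583 → 36585.
At 25 labels/s: frame 36585 → 00:24:23:10.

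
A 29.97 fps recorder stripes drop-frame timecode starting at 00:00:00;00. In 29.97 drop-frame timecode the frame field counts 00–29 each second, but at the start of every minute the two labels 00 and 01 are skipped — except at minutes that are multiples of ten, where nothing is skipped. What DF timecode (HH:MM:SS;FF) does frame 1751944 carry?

Each 10-minute DF block holds 10 × 60 × 30 − 9 × 2 = 17982 frames. 1751944 ÷ 17982 → 97 full blocks, remainder 7690.
Within the partial block the first minute is 1800 frames and each further minute 1798, so 4 further minute boundaries passed. Total skipped labels = 18 × 97 + 2 × 4 = 1754.
Non-drop label index = 1751944 + 1754 = 1753698; at 30 labels/s that is 16:14:16:18, i.e. DF 16:14:16;18.

16:14:16;18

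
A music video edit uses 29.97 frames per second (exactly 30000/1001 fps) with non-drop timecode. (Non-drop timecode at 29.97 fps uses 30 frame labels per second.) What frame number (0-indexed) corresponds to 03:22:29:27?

Total seconds to the label: (3 × 3600 + 22 × 60 + 29) = 12149.
Frame index = 12149 × 30 + 27 = 364497.

frame 364497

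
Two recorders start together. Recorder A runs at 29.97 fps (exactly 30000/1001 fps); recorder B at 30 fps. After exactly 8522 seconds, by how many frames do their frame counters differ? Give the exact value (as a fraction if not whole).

255660/1001 frames

A emits 30000/1001 × 8522 = 255660000/1001 frames; B emits 30 × 8522 = 255660.
Difference = 255660/1001 frames (≈ 255.4046); B is ahead of A.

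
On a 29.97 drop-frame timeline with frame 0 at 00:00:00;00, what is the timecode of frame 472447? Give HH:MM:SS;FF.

Each 10-minute DF block holds 10 × 60 × 30 − 9 × 2 = 17982 frames. 472447 ÷ 17982 → 26 full blocks, remainder 4915.
Within the partial block the first minute is 1800 frames and each further minute 1798, so 2 further minute boundaries passed. Total skipped labels = 18 × 26 + 2 × 2 = 472.
Non-drop label index = 472447 + 472 = 472919; at 30 labels/s that is 04:22:43:29, i.e. DF 04:22:43;29.

04:22:43;29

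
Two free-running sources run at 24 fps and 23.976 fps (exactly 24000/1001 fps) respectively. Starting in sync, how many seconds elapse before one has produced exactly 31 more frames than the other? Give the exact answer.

31031/24 seconds

The gap grows by |24000/1001 − 24| = 24/1001 frames per second.
Time for a 31-frame gap: 31 ÷ (24/1001) = 31031/24 s.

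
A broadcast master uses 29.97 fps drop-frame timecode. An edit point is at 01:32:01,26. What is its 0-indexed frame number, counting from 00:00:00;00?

165490

As if non-drop at 30 labels/s: (1 × 3600 + 32 × 60 + 1) × 30 + 26 = 165656.
Minute boundaries passed: 92; those not divisible by 10: 92 − 9 = 83; dropped labels = 2 × 83 = 166.
Actual frame index = 165656 − 166 = 165490.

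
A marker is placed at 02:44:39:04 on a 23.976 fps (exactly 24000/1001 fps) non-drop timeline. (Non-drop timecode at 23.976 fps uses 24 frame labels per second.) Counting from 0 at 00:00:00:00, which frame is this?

Total seconds to the label: (2 × 3600 + 44 × 60 + 39) = 9879.
Frame index = 9879 × 24 + 4 = 237100.

237100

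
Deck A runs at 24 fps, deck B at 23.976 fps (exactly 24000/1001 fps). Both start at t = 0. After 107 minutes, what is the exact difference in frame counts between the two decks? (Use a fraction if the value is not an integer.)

154080/1001 frames

107 min = 6420 s.
A emits 24 × 6420 = 154080 frames; B emits 24000/1001 × 6420 = 154080000/1001.
Difference = 154080/1001 frames (≈ 153.9261); B is behind A.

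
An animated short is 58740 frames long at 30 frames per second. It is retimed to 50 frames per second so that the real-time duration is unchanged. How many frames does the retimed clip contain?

97900 frames

Target frames = source frames × (target rate / source rate) = 58740 × (50)/(30) = 58740 × 5/3 = 97900.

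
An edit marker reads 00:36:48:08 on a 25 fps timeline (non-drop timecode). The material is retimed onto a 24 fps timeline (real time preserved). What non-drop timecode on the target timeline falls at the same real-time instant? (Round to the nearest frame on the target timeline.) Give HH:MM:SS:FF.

00:36:48:08

Source frame index: (0×3600 + 36×60 + 48) × 25 + 8 = 55208.
Real time: 55208 / (25) = 55208/25 s.
Target frame: (55208/25) × (24) = 1324992/25 ≈ 52999.680 → 53000.
At 24 labels/s: frame 53000 → 00:36:48:08.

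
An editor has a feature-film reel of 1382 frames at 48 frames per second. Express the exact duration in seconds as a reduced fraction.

691/24 seconds

Running time = 1382 ÷ (48) = 1382 × 1/48 = 691/24 s.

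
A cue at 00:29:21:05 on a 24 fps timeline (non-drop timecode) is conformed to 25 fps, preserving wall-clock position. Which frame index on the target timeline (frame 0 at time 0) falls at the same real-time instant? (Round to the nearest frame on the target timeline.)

frame 44030

Source frame index: (0×3600 + 29×60 + 21) × 24 + 5 = 42269.
Real time: 42269 / (24) = 42269/24 s.
Target frame: (42269/24) × (25) = 1056725/24 ≈ 44030.208 → 44030.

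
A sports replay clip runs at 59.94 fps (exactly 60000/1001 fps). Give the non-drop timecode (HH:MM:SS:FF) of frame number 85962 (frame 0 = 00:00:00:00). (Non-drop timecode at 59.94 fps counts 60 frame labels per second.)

00:23:52:42

85962 ÷ 60 = 1432 full seconds, remainder 42 frames.
1432 s = 0 h 23 min 52 s.
Timecode: 00:23:52:42.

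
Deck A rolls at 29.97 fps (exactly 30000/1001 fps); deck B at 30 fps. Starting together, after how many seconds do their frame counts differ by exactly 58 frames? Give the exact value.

29029/15 seconds

The gap grows by |30 − 30000/1001| = 30/1001 frames per second.
Time for a 58-frame gap: 58 ÷ (30/1001) = 29029/15 s.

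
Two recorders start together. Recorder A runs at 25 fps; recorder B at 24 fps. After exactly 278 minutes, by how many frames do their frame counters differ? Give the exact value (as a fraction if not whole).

16680 frames

278 min = 16680 s.
A emits 25 × 16680 = 417000 frames; B emits 24 × 16680 = 400320.
Difference = 16680 frames; B is behind A.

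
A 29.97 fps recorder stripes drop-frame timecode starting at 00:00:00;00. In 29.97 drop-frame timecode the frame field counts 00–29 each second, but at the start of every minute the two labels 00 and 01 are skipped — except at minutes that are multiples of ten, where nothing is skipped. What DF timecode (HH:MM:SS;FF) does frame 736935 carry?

06:49:49;03

Each 10-minute DF block holds 10 × 60 × 30 − 9 × 2 = 17982 frames. 736935 ÷ 17982 → 40 full blocks, remainder 17655.
Within the partial block the first minute is 1800 frames and each further minute 1798, so 9 further minute boundaries passed. Total skipped labels = 18 × 40 + 2 × 9 = 738.
Non-drop label index = 736935 + 738 = 737673; at 30 labels/s that is 06:49:49:03, i.e. DF 06:49:49;03.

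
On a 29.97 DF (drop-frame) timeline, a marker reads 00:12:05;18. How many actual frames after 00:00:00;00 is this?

21746

Complete 10-minute blocks: 1, each 17982 frames → 17982.
Remaining 2 whole minutes in the current block: 1800 + 1 × 1798 = 3598 frames.
Within the current minute: 5 × 30 + 18 − 2 = 166 (labels ;00/;01 skipped at this minute). Total = 17982 + 3598 + 166 = 21746.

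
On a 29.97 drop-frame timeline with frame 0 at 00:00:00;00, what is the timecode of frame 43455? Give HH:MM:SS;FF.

00:24:09;29

Each 10-minute DF block holds 10 × 60 × 30 − 9 × 2 = 17982 frames. 43455 ÷ 17982 → 2 full blocks, remainder 7491.
Within the partial block the first minute is 1800 frames and each further minute 1798, so 4 further minute boundaries passed. Total skipped labels = 18 × 2 + 2 × 4 = 44.
Non-drop label index = 43455 + 44 = 43499; at 30 labels/s that is 00:24:09:29, i.e. DF 00:24:09;29.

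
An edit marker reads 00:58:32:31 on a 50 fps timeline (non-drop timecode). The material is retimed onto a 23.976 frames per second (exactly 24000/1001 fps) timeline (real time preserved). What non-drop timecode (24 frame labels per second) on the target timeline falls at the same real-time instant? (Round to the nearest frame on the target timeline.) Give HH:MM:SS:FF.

00:58:29:03

Source frame index: (0×3600 + 58×60 + 32) × 50 + 31 = 175631.
Real time: 175631 / (50) = 175631/50 s.
Target frame: (175631/50) × (24000/1001) = 84302880/1001 ≈ 84218.661 → 84219.
At 24 labels/s: frame 84219 → 00:58:29:03.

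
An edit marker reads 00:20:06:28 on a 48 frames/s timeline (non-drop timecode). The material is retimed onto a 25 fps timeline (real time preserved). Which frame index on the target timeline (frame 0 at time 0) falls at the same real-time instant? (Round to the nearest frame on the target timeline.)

frame 30165

Source frame index: (0×3600 + 20×60 + 6) × 48 + 28 = 57916.
Real time: 57916 / (48) = 14479/12 s.
Target frame: (14479/12) × (25) = 361975/12 ≈ 30164.583 → 30165.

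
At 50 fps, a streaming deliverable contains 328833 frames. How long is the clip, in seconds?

Running time = 328833 / (50) = 6576.66 s.

6576.66 seconds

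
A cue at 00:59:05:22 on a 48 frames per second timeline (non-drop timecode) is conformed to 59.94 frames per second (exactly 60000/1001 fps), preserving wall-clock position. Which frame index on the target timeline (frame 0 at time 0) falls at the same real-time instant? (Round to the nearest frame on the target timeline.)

frame 212515

Source frame index: (0×3600 + 59×60 + 5) × 48 + 22 = 170182.
Real time: 170182 / (48) = 85091/24 s.
Target frame: (85091/24) × (60000/1001) = 212727500/1001 ≈ 212514.985 → 212515.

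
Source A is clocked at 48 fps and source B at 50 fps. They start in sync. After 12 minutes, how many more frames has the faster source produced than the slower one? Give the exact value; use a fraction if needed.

1440 frames

12 min = 720 s.
A emits 48 × 720 = 34560 frames; B emits 50 × 720 = 36000.
Difference = 1440 frames; B is ahead of A.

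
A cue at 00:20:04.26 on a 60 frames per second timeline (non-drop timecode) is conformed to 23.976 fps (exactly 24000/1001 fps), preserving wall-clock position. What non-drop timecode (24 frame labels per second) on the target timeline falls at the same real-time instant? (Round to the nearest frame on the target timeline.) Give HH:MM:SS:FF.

Source frame index: (0×3600 + 20×60 + 4) × 60 + 26 = 72266.
Real time: 72266 / (60) = 36133/30 s.
Target frame: (36133/30) × (24000/1001) = 28906400/1001 ≈ 28877.522 → 28878.
At 24 labels/s: frame 28878 → 00:20:03:06.

00:20:03:06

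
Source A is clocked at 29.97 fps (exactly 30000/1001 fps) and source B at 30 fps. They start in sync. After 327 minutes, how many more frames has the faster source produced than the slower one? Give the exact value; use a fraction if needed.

327 min = 19620 s.
A emits 30000/1001 × 19620 = 588600000/1001 frames; B emits 30 × 19620 = 588600.
Difference = 588600/1001 frames (≈ 588.0120); B is ahead of A.

588600/1001 frames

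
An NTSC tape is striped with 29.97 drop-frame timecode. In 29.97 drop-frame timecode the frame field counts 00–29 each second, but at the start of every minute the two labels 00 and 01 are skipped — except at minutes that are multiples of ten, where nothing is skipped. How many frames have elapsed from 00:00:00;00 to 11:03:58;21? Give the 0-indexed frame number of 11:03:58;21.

Complete 10-minute blocks: 66, each 17982 frames → 1186812.
Remaining 3 whole minutes in the current block: 1800 + 2 × 1798 = 5396 frames.
Within the current minute: 58 × 30 + 21 − 2 = 1759 (labels ;00/;01 skipped at this minute). Total = 1186812 + 5396 + 1759 = 1193967.

1193967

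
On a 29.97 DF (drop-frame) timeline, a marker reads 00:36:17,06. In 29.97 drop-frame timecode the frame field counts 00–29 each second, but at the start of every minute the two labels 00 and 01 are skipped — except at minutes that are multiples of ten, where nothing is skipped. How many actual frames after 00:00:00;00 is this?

Complete 10-minute blocks: 3, each 17982 frames → 53946.
Remaining 6 whole minutes in the current block: 1800 + 5 × 1798 = 10790 frames.
Within the current minute: 17 × 30 + 6 − 2 = 514 (labels ;00/;01 skipped at this minute). Total = 53946 + 10790 + 514 = 65250.

65250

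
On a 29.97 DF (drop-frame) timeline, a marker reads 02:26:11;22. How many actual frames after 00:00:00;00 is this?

262888

Complete 10-minute blocks: 14, each 17982 frames → 251748.
Remaining 6 whole minutes in the current block: 1800 + 5 × 1798 = 10790 frames.
Within the current minute: 11 × 30 + 22 − 2 = 350 (labels ;00/;01 skipped at this minute). Total = 251748 + 10790 + 350 = 262888.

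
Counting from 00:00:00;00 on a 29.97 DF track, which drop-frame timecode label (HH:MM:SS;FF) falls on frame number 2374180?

Each 10-minute DF block holds 10 × 60 × 30 − 9 × 2 = 17982 frames. 2374180 ÷ 17982 → 132 full blocks, remainder 556.
Within the partial block the first minute is 1800 frames and each further minute 1798, so 0 further minute boundaries passed. Total skipped labels = 18 × 132 + 2 × 0 = 2376.
Non-drop label index = 2374180 + 2376 = 2376556; at 30 labels/s that is 22:00:18:16, i.e. DF 22:00:18;16.

22:00:18;16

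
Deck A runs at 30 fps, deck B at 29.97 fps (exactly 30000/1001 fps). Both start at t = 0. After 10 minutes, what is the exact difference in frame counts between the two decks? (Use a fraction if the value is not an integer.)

18000/1001 frames

10 min = 600 s.
A emits 30 × 600 = 18000 frames; B emits 30000/1001 × 600 = 18000000/1001.
Difference = 18000/1001 frames (≈ 17.9820); B is behind A.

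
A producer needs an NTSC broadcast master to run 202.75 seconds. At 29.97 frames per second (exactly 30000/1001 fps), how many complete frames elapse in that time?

Frames = 202.75 × 30000/1001 = 6082500/1001 ≈ 6076.4236.
Complete frames: 6076.

6076 frames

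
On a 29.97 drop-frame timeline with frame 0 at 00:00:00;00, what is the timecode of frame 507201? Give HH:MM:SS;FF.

04:42:03;19

Each 10-minute DF block holds 10 × 60 × 30 − 9 × 2 = 17982 frames. 507201 ÷ 17982 → 28 full blocks, remainder 3705.
Within the partial block the first minute is 1800 frames and each further minute 1798, so 2 further minute boundaries passed. Total skipped labels = 18 × 28 + 2 × 2 = 508.
Non-drop label index = 507201 + 508 = 507709; at 30 labels/s that is 04:42:03:19, i.e. DF 04:42:03;19.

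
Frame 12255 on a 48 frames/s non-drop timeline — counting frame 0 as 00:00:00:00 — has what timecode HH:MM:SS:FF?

12255 ÷ 48 = 255 full seconds, remainder 15 frames.
255 s = 0 h 4 min 15 s.
Timecode: 00:04:15:15.

00:04:15:15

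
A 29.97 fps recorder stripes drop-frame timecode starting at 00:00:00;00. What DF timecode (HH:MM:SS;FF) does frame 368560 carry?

03:24:57;18

Ten DF minutes hold 17982 frames, so frame 368560 lies in block 20 (frames 359640–377621) with 8920 frames into that block.
The block's first minute is 1800 frames and the rest 1798 each; 8920 frames reaches minute 4, so 20 × 18 + 4 × 2 = 368 labels have been skipped so far.
Adding those back, label number 368560 + 368 = 368928 at 30 labels/s is 12297 s + 18 f = 3 h 24 min 57 s frame 18, i.e. 03:24:57;18.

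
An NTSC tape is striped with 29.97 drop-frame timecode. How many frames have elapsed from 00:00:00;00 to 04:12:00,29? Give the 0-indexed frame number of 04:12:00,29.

As if non-drop at 30 labels/s: (4 × 3600 + 12 × 60 + 0) × 30 + 29 = 453629.
Minute boundaries passed: 252; those not divisible by 10: 252 − 25 = 227; dropped labels = 2 × 227 = 454.
Actual frame index = 453629 − 454 = 453175.

453175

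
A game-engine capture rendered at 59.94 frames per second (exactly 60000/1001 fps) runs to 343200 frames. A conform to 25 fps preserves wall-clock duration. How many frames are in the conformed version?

Target frames = source frames × (target rate / source rate) = 343200 × (25)/(60000/1001) = 343200 × 1001/2400 = 143143.

143143 frames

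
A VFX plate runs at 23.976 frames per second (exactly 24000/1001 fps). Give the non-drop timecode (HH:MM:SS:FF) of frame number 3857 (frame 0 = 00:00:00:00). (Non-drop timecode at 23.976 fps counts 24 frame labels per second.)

00:02:40:17

3857 ÷ 24 = 160 full seconds, remainder 17 frames.
160 s = 0 h 2 min 40 s.
Timecode: 00:02:40:17.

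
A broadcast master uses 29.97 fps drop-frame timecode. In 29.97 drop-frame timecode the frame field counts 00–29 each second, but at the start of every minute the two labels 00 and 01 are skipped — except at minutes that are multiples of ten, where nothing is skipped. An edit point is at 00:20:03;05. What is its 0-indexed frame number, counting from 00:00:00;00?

Complete 10-minute blocks: 2, each 17982 frames → 35964.
Remaining 0 whole minutes in the current block: 0 frames.
Within the current minute: 3 × 30 + 5 = 95. Total = 35964 + 0 + 95 = 36059.

36059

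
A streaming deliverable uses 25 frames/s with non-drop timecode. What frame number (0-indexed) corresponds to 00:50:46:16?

Total seconds to the label: (0 × 3600 + 50 × 60 + 46) = 3046.
Frame index = 3046 × 25 + 16 = 76166.

frame 76166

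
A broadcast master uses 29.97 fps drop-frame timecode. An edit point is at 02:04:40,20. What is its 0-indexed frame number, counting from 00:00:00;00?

Complete 10-minute blocks: 12, each 17982 frames → 215784.
Remaining 4 whole minutes in the current block: 1800 + 3 × 1798 = 7194 frames.
Within the current minute: 40 × 30 + 20 − 2 = 1218 (labels ;00/;01 skipped at this minute). Total = 215784 + 7194 + 1218 = 224196.

224196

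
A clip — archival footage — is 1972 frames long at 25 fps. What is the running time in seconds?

Running time = 1972 / (25) = 78.88 s.

78.88 seconds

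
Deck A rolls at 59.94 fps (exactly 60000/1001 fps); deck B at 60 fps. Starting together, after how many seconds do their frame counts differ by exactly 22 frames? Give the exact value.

11011/30 seconds

The gap grows by |60 − 60000/1001| = 60/1001 frames per second.
Time for a 22-frame gap: 22 ÷ (60/1001) = 11011/30 s.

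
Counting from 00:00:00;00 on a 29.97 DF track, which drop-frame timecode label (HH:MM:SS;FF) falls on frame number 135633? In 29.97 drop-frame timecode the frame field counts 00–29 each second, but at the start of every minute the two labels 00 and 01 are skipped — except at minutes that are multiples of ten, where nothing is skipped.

01:15:25;19

Ten DF minutes hold 17982 frames, so frame 135633 lies in block 7 (frames 125874–143855) with 9759 frames into that block.
The block's first minute is 1800 frames and the rest 1798 each; 9759 frames reaches minute 5, so 7 × 18 + 5 × 2 = 136 labels have been skipped so far.
Adding those back, label number 135633 + 136 = 135769 at 30 labels/s is 4525 s + 19 f = 1 h 15 min 25 s frame 19, i.e. 01:15:25;19.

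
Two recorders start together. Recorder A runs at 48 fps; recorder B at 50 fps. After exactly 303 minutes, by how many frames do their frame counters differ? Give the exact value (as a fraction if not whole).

303 min = 18180 s.
A emits 48 × 18180 = 872640 frames; B emits 50 × 18180 = 909000.
Difference = 36360 frames; B is ahead of A.

36360 frames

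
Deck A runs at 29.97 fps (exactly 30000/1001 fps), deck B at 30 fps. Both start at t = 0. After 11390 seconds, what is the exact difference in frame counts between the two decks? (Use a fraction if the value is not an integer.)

341700/1001 frames

A emits 30000/1001 × 11390 = 341700000/1001 frames; B emits 30 × 11390 = 341700.
Difference = 341700/1001 frames (≈ 341.3586); B is ahead of A.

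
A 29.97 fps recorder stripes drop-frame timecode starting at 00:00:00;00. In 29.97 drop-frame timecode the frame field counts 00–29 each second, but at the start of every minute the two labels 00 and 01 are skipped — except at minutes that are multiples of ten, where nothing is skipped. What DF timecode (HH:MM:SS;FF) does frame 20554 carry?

Ten DF minutes hold 17982 frames, so frame 20554 lies in block 1 (frames 17982–35963) with 2572 frames into that block.
The block's first minute is 1800 frames and the rest 1798 each; 2572 frames reaches minute 1, so 1 × 18 + 1 × 2 = 20 labels have been skipped so far.
Adding those back, label number 20554 + 20 = 20574 at 30 labels/s is 685 s + 24 f = 0 h 11 min 25 s frame 24, i.e. 00:11:25;24.

00:11:25;24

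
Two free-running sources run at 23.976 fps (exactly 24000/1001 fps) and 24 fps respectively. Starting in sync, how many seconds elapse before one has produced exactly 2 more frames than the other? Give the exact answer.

1001/12 seconds

The gap grows by |24 − 24000/1001| = 24/1001 frames per second.
Time for a 2-frame gap: 2 ÷ (24/1001) = 1001/12 s.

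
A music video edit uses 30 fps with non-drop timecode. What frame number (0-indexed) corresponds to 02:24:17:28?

Total seconds to the label: (2 × 3600 + 24 × 60 + 17) = 8657.
Frame index = 8657 × 30 + 28 = 259738.

frame 259738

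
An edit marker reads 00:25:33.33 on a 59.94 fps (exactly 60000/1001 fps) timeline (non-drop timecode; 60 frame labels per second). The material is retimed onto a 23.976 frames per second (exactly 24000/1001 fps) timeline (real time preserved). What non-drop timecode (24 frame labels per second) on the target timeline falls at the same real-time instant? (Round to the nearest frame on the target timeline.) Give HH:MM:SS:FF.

00:25:33:13

Source frame index: (0×3600 + 25×60 + 33) × 60 + 33 = 92013.
Real time: 92013 / (60000/1001) = 30701671/20000 s.
Target frame: (30701671/20000) × (24000/1001) = 184026/5 ≈ 36805.200 → 36805.
At 24 labels/s: frame 36805 → 00:25:33:13.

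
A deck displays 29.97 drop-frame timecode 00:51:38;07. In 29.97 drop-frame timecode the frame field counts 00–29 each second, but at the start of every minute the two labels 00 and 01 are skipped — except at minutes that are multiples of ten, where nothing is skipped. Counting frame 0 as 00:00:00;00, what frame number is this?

Complete 10-minute blocks: 5, each 17982 frames → 89910.
Remaining 1 whole minute in the current block: 1800 + 0 × 1798 = 1800 frames.
Within the current minute: 38 × 30 + 7 − 2 = 1145 (labels ;00/;01 skipped at this minute). Total = 89910 + 1800 + 1145 = 92855.

92855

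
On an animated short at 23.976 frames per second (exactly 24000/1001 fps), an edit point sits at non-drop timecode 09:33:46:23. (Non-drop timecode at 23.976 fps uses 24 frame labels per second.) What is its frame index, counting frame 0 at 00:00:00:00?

Total seconds to the label: (9 × 3600 + 33 × 60 + 46) = 34426.
Frame index = 34426 × 24 + 23 = 826247.

826247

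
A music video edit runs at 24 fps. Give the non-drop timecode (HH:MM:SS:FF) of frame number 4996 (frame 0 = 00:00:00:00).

4996 ÷ 24 = 208 full seconds, remainder 4 frames.
208 s = 0 h 3 min 28 s.
Timecode: 00:03:28:04.

00:03:28:04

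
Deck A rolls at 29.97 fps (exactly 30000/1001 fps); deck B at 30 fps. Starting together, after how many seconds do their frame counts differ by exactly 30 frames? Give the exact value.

The gap grows by |30 − 30000/1001| = 30/1001 frames per second.
Time for a 30-frame gap: 30 ÷ (30/1001) = 1001 s.

1001 seconds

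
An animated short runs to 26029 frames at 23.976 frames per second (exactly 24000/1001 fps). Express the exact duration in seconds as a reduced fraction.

Running time = 26029 ÷ (24000/1001) = 26029 × 1001/24000 = 26055029/24000 s.

26055029/24000 seconds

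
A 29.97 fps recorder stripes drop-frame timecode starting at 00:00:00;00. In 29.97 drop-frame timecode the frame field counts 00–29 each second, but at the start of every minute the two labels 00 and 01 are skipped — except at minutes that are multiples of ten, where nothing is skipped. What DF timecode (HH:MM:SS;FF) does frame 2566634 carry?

23:47:20;04

Ten DF minutes hold 17982 frames, so frame 2566634 lies in block 142 (frames 2553444–2571425) with 13190 frames into that block.
The block's first minute is 1800 frames and the rest 1798 each; 13190 frames reaches minute 7, so 142 × 18 + 7 × 2 = 2570 labels have been skipped so far.
Adding those back, label number 2566634 + 2570 = 2569204 at 30 labels/s is 85640 s + 4 f = 23 h 47 min 20 s frame 4, i.e. 23:47:20;04.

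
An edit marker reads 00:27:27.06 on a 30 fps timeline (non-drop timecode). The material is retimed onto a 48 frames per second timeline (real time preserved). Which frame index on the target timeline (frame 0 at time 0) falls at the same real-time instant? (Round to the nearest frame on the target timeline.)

Source frame index: (0×3600 + 27×60 + 27) × 30 + 6 = 49416.
Real time: 49416 / (30) = 8236/5 s.
Target frame: (8236/5) × (48) = 395328/5 ≈ 79065.600 → 79066.

frame 79066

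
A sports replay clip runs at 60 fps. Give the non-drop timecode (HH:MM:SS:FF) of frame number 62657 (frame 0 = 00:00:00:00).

00:17:24:17

62657 ÷ 60 = 1044 full seconds, remainder 17 frames.
1044 s = 0 h 17 min 24 s.
Timecode: 00:17:24:17.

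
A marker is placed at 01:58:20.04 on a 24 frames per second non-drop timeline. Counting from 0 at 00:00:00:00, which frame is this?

Total seconds to the label: (1 × 3600 + 58 × 60 + 20) = 7100.
Frame index = 7100 × 24 + 4 = 170404.

frame 170404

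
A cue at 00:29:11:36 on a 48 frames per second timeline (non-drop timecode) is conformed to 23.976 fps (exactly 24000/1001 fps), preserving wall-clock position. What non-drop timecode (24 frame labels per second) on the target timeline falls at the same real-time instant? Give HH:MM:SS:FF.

00:29:10:00

Source frame index: (0×3600 + 29×60 + 11) × 48 + 36 = 84084.
Real time: 84084 / (48) = 7007/4 s.
Target frame: (7007/4) × (24000/1001) = 42000.
At 24 labels/s: frame 42000 → 00:29:10:00.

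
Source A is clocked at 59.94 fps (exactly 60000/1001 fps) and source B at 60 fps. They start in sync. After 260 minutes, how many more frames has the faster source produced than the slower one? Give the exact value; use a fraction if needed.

72000/77 frames

260 min = 15600 s.
A emits 60000/1001 × 15600 = 72000000/77 frames; B emits 60 × 15600 = 936000.
Difference = 72000/77 frames (≈ 935.0649); B is ahead of A.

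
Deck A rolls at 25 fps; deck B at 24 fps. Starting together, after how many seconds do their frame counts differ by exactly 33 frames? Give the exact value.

The gap grows by |24 − 25| = 1 frame per second.
Time for a 33-frame gap: 33 ÷ (1) = 33 s.

33 seconds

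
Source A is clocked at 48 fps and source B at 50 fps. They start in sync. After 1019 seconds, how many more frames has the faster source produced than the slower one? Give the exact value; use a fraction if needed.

A emits 48 × 1019 = 48912 frames; B emits 50 × 1019 = 50950.
Difference = 2038 frames; B is ahead of A.

2038 frames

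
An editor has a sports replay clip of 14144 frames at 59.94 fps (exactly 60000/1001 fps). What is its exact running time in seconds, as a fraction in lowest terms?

Running time = 14144 ÷ (60000/1001) = 14144 × 1001/60000 = 442442/1875 s.

442442/1875 seconds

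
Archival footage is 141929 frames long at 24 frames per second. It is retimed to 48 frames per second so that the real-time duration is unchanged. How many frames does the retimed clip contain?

Target frames = source frames × (target rate / source rate) = 141929 × (48)/(24) = 141929 × 2 = 283858.

283858 frames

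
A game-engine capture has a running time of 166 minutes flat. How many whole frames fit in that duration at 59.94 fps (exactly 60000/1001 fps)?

597002 frames

166 min = 9960 s.
Frames = 9960 × 60000/1001 = 597600000/1001 ≈ 597002.9970.
Complete frames: 597002.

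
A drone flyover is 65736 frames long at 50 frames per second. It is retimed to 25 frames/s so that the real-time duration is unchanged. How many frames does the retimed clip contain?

Target frames = source frames × (target rate / source rate) = 65736 × (25)/(50) = 65736 × 1/2 = 32868.

32868 frames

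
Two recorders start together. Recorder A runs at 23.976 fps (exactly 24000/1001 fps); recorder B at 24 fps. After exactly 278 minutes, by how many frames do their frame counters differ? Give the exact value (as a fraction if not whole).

400320/1001 frames

278 min = 16680 s.
A emits 24000/1001 × 16680 = 400320000/1001 frames; B emits 24 × 16680 = 400320.
Difference = 400320/1001 frames (≈ 399.9201); B is ahead of A.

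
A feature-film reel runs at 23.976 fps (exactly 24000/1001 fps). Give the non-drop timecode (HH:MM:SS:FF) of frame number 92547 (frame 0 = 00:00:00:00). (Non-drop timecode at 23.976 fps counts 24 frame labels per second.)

92547 ÷ 24 = 3856 full seconds, remainder 3 frames.
3856 s = 1 h 4 min 16 s.
Timecode: 01:04:16:03.

01:04:16:03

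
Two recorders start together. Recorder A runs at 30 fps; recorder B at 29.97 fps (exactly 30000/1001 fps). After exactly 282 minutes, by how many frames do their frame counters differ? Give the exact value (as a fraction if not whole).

282 min = 16920 s.
A emits 30 × 16920 = 507600 frames; B emits 30000/1001 × 16920 = 507600000/1001.
Difference = 507600/1001 frames (≈ 507.0929); B is behind A.

507600/1001 frames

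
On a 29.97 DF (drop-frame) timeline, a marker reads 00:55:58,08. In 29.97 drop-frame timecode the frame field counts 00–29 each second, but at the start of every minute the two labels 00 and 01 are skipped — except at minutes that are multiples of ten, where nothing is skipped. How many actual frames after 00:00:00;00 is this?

100648

Complete 10-minute blocks: 5, each 17982 frames → 89910.
Remaining 5 whole minutes in the current block: 1800 + 4 × 1798 = 8992 frames.
Within the current minute: 58 × 30 + 8 − 2 = 1746 (labels ;00/;01 skipped at this minute). Total = 89910 + 8992 + 1746 = 100648.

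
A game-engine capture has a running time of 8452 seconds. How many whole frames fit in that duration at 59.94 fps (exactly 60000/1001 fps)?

506613 frames

Frames = 8452 × 60000/1001 = 507120000/1001 ≈ 506613.3866.
Complete frames: 506613.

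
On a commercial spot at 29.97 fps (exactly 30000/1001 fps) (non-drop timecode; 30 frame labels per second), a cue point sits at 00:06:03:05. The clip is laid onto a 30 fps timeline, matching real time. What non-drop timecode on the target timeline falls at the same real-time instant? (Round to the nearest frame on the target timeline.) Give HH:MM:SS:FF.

00:06:03:16

Source frame index: (0×3600 + 6×60 + 3) × 30 + 5 = 10895.
Real time: 10895 / (30000/1001) = 2181179/6000 s.
Target frame: (2181179/6000) × (30) = 2181179/200 ≈ 10905.895 → 10906.
At 30 labels/s: frame 10906 → 00:06:03:16.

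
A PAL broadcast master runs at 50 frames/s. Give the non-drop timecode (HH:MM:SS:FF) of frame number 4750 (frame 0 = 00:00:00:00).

00:01:35:00

4750 ÷ 50 = 95 full seconds, remainder 0 frames.
95 s = 0 h 1 min 35 s.
Timecode: 00:01:35:00.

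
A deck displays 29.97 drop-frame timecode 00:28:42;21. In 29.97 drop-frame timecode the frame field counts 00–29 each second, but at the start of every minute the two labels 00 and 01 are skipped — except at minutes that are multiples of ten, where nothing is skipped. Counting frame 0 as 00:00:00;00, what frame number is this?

51629

As if non-drop at 30 labels/s: (0 × 3600 + 28 × 60 + 42) × 30 + 21 = 51681.
Minute boundaries passed: 28; those not divisible by 10: 28 − 2 = 26; dropped labels = 2 × 26 = 52.
Actual frame index = 51681 − 52 = 51629.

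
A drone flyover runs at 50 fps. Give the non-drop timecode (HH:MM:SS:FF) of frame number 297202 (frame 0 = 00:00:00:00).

297202 ÷ 50 = 5944 full seconds, remainder 2 frames.
5944 s = 1 h 39 min 4 s.
Timecode: 01:39:04:02.

01:39:04:02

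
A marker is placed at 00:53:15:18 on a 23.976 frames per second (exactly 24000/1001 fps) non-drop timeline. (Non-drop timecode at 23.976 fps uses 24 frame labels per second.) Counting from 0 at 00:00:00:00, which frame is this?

Total seconds to the label: (0 × 3600 + 53 × 60 + 15) = 3195.
Frame index = 3195 × 24 + 18 = 76698.

frame 76698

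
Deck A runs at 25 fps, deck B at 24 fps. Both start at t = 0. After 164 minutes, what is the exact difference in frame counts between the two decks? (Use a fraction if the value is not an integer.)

9840 frames

164 min = 9840 s.
A emits 25 × 9840 = 246000 frames; B emits 24 × 9840 = 236160.
Difference = 9840 frames; B is behind A.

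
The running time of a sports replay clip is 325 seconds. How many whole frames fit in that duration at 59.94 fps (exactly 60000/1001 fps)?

19480 frames

Frames = 325 × 60000/1001 = 1500000/77 ≈ 19480.5195.
Complete frames: 19480.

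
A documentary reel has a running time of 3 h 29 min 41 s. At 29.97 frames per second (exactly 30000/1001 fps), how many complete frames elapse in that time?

3 h 29 min 41 s = 12581 s.
Frames = 12581 × 30000/1001 = 377430000/1001 ≈ 377052.9471.
Complete frames: 377052.

377052 frames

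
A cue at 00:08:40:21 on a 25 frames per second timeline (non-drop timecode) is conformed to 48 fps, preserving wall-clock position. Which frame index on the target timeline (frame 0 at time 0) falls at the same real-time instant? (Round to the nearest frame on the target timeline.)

frame 25000

Source frame index: (0×3600 + 8×60 + 40) × 25 + 21 = 13021.
Real time: 13021 / (25) = 13021/25 s.
Target frame: (13021/25) × (48) = 625008/25 ≈ 25000.320 → 25000.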